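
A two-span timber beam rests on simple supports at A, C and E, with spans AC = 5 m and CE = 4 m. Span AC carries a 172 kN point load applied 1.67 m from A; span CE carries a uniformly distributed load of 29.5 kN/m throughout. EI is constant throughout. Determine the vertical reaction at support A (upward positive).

R_A = 95.13 kN

Release continuity at C by inserting a hinge; the redundant is the internal moment M_C. The primary structure is two simply-supported spans AC and CE.
End slopes at the hinge C, treating each span as simply supported:
  span AC: point load 172 at a = 1.67: Pab(L + a)/(6LEI) = 212.7/EI
  span CE: UDL 29.5: wL³/(24EI) = 78.67/EI
  relative rotation θ_0 = (212.7 + 78.67)/EI = 291.3/EI
A unit hogging moment at C produces rotation L₁/(3EI) + L₂/(3EI) = 3/EI.
Slope continuity at C: θ_0 = M_C·3/EI, so M_C = 291.3/3 = 97.11 kN·m (hogging).
Span AC, ΣM about A with M_C applied at C: R_C^{AC}·5 = 287.2 + 97.11, so R_C^{AC} = 76.87 kN and R_A = 172 − 76.87 = 95.13 kN.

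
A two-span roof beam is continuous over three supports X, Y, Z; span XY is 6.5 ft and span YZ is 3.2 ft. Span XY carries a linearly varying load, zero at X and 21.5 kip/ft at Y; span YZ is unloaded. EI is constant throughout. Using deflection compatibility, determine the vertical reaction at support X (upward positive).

Release continuity at Y by inserting a hinge; the redundant is the internal moment M_Y. The primary structure is two simply-supported spans XY and YZ.
Discontinuity in slope at Y on the released structure — sum the simple-span end rotations:
  span XY: triangular load, peak 21.5: w₀L³/(45EI) = 131.2/EI
  relative rotation θ_0 = (131.2 + 0)/EI = 131.2/EI
A unit hogging moment at Y produces rotation L₁/(3EI) + L₂/(3EI) = 3.233/EI.
Compatibility: M_Y·(L₁+L₂)/(3EI) = θ_0, giving M_Y = 40.58 kip·ft (hogging).
Span XY, ΣM about X with M_Y applied at Y: R_Y^{XY}·6.5 = 302.8 + 40.58, so R_Y^{XY} = 52.83 kip and R_X = 69.88 − 52.83 = 17.05 kip.

R_X = 17.05 kip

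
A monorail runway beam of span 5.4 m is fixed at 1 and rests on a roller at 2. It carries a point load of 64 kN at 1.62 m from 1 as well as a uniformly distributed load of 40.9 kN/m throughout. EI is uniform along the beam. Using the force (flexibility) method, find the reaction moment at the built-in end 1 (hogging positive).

M_1 = 210.8 kN·m

Release the roller at 2. Primary structure: cantilever fixed at 1.
Deflection at 2 on the released cantilever, summing each load's contribution:
  point load 64 at a = 1.62: Pa²(3L − a)/(6EI) = 408.1/EI
  UDL 40.9: wL⁴/(8EI) = 4347/EI
  δ_0 = 4755/EI
Tip deflection under a unit load at 2: L³/(3EI) = 52.49/EI.
The prop prevents deflection at 2: R_2 = δ_0/δ_{22} = 4755/52.49 = 90.6 kN.
Moment equilibrium about 1: M_1 = Σ(load moments about 1) − R_2·L = 700 − 90.6×5.4 = 210.8 kN·m.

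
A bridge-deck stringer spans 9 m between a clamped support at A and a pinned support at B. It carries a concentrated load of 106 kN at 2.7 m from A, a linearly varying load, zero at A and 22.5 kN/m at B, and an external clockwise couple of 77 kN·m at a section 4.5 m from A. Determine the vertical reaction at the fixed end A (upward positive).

R_A = 129.1 kN

Remove the prop at B; the released (primary) structure is a cantilever built in at A.
Free-end deflection of the primary structure under the applied loading (downward +):
  point load 106 at a = 2.7: Pa²(3L − a)/(6EI) = 3130/EI
  triangular load, peak 22.5 at the free end: 11w₀L⁴/(120EI) = 13532/EI
  clockwise couple 77 at a = 4.5: M₀a(2L − a)/(2EI) = 2339/EI
  δ_0 = 19001/EI
Tip deflection under a unit load at B: L³/(3EI) = 243/EI.
Compatibility at B: δ_0 − R_B·δ_{BB} = 0, so R_B = 19001/243 = 78.19 kN.
Vertical equilibrium: R_A = ΣP − R_B = 207.2 − 78.19 = 129.1 kN.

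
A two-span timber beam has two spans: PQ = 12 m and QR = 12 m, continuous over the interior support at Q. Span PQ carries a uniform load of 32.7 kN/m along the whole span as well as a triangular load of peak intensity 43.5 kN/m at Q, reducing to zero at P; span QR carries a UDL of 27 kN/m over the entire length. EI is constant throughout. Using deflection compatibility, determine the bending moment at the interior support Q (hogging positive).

M_Q = 746.1 kN·m

Take M_Q as the redundant. Released structure: two simple spans PQ and QR with a hinge at Q.
Rotations at Q on the released spans (each span's end-slope, ×1/EI):
  span PQ: UDL 32.7: wL³/(24EI) = 2354/EI
  span PQ: triangular load, peak 43.5: w₀L³/(45EI) = 1670/EI
  span QR: UDL 27: wL³/(24EI) = 1944/EI
  relative rotation θ_0 = (4025 + 1944)/EI = 5969/EI
A unit hogging moment at Q produces rotation L₁/(3EI) + L₂/(3EI) = 8/EI.
Compatibility: M_Q·(L₁+L₂)/(3EI) = θ_0, giving M_Q = 746.1 kN·m (hogging).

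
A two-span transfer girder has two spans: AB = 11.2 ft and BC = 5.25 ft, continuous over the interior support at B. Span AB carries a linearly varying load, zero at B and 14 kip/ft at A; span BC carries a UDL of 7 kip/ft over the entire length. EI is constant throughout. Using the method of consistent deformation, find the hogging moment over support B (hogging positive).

Insert a hinge at B; M_B is the redundant, and each span becomes simply supported.
End slopes at the hinge B, treating each span as simply supported:
  span AB: triangular load, peak 14: 7w₀L³/(360EI) = 382.5/EI
  span BC: UDL 7: wL³/(24EI) = 42.21/EI
  relative rotation θ_0 = (382.5 + 42.21)/EI = 424.7/EI
A unit hogging moment at B produces rotation L₁/(3EI) + L₂/(3EI) = 5.483/EI.
Compatibility: M_B·(L₁+L₂)/(3EI) = θ_0, giving M_B = 77.45 kip·ft (hogging).

M_B = 77.45 kip·ft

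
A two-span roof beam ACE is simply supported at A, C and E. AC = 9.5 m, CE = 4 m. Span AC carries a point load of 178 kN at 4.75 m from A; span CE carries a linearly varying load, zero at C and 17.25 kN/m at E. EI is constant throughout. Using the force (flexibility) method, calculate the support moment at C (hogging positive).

M_C = 227.9 kN·m

Release continuity at C by inserting a hinge; the redundant is the internal moment M_C. The primary structure is two simply-supported spans AC and CE.
Discontinuity in slope at C on the released structure — sum the simple-span end rotations:
  span AC: point load 178 at a = 4.75: Pab(L + a)/(6LEI) = 1004/EI
  span CE: triangular load, peak 17.25: 7w₀L³/(360EI) = 21.47/EI
  relative rotation θ_0 = (1004 + 21.47)/EI = 1025/EI
A unit hogging moment at C produces rotation L₁/(3EI) + L₂/(3EI) = 4.5/EI.
Slope continuity at C: θ_0 = M_C·4.5/EI, so M_C = 1025/4.5 = 227.9 kN·m (hogging).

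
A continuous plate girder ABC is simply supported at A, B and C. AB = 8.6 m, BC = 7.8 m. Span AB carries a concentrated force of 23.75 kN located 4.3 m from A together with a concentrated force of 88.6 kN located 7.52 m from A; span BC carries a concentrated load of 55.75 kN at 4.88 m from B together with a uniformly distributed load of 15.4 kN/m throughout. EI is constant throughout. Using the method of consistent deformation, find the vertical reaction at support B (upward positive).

R_B = 207 kN

Take M_B as the redundant. Released structure: two simple spans AB and BC with a hinge at B.
End slopes at the hinge B, treating each span as simply supported:
  span AB: point load 23.75 at a = 4.3: Pab(L + a)/(6LEI) = 109.8/EI
  span AB: point load 88.6 at a = 7.52: Pab(L + a)/(6LEI) = 224.8/EI
  span BC: point load 55.75 at a = 4.88: Pab(L + b)/(6LEI) = 182/EI
  span BC: UDL 15.4: wL³/(24EI) = 304.5/EI
  relative rotation θ_0 = (334.6 + 486.5)/EI = 821.1/EI
A unit hogging moment at B produces rotation L₁/(3EI) + L₂/(3EI) = 5.467/EI.
Slope continuity at B: θ_0 = M_B·5.467/EI, so M_B = 821.1/5.467 = 150.2 kN·m (hogging).
Span AB, ΣM about A with M_B applied at B: R_B^{AB}·8.6 = 768.4 + 150.2, so R_B^{AB} = 106.8 kN and R_A = 112.3 − 106.8 = 5.537 kN.
Span BC, ΣM about C: R_B^{BC}·7.8 = 631.3 + 150.2, so R_B^{BC} = 100.2 kN and R_C = 175.9 − 100.2 = 75.68 kN.
R_B = 106.8 + 100.2 = 207 kN.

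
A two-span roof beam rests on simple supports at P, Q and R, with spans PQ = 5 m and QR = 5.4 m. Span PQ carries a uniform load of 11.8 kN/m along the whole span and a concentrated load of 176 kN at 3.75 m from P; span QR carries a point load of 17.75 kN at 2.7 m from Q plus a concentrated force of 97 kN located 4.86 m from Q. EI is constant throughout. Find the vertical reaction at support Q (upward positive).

R_Q = 222.4 kN

Release continuity at Q by inserting a hinge; the redundant is the internal moment M_Q. The primary structure is two simply-supported spans PQ and QR.
Rotations at Q on the released spans (each span's end-slope, ×1/EI):
  span PQ: UDL 11.8: wL³/(24EI) = 61.46/EI
  span PQ: point load 176 at a = 3.75: Pab(L + a)/(6LEI) = 240.6/EI
  span QR: point load 17.75 at a = 2.7: Pab(L + b)/(6LEI) = 32.35/EI
  span QR: point load 97 at a = 4.86: Pab(L + b)/(6LEI) = 46.67/EI
  relative rotation θ_0 = (302.1 + 79.02)/EI = 381.1/EI
A unit hogging moment at Q produces rotation L₁/(3EI) + L₂/(3EI) = 3.467/EI.
Slope continuity at Q: θ_0 = M_Q·3.467/EI, so M_Q = 381.1/3.467 = 109.9 kN·m (hogging).
Span PQ, ΣM about P with M_Q applied at Q: R_Q^{PQ}·5 = 807.5 + 109.9, so R_Q^{PQ} = 183.5 kN and R_P = 235 − 183.5 = 51.51 kN.
Span QR, ΣM about R: R_Q^{QR}·5.4 = 100.3 + 109.9, so R_Q^{QR} = 38.93 kN and R_R = 114.8 − 38.93 = 75.82 kN.
R_Q = 183.5 + 38.93 = 222.4 kN.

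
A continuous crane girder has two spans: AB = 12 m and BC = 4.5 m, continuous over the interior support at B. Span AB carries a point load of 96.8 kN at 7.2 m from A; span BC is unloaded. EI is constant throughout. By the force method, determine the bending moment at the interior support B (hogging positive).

M_B = 162.2 kN·m

Take M_B as the redundant. Released structure: two simple spans AB and BC with a hinge at B.
Rotations at B on the released spans (each span's end-slope, ×1/EI):
  span AB: point load 96.8 at a = 7.2: Pab(L + a)/(6LEI) = 892.1/EI
  relative rotation θ_0 = (892.1 + 0)/EI = 892.1/EI
A unit hogging moment at B produces rotation L₁/(3EI) + L₂/(3EI) = 5.5/EI.
Compatibility: M_B·(L₁+L₂)/(3EI) = θ_0, giving M_B = 162.2 kN·m (hogging).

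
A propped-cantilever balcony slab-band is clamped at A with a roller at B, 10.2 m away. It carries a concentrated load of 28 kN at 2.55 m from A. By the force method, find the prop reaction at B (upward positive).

R_B = 2.406 kN

Remove the prop at B; the released (primary) structure is a cantilever built in at A.
Free-end deflection of the primary structure under the applied loading (downward +):
  point load 28 at a = 2.55: Pa²(3L − a)/(6EI) = 851.2/EI
Flexibility coefficient — unit upward force at B: δ_{BB} = L³/(3EI) = 353.7/EI.
Compatibility at B: δ_0 − R_B·δ_{BB} = 0, so R_B = 851.2/353.7 = 2.406 kN.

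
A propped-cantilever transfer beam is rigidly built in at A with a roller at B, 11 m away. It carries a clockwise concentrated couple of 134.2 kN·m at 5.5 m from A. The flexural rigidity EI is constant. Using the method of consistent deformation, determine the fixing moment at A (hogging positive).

M_A = -16.77 kN·m

Choose R_B as the redundant. The primary structure is the cantilever fixed at A.
Deflection at B on the released cantilever, summing each load's contribution:
  clockwise couple 134.2 at a = 5.5: M₀a(2L − a)/(2EI) = 6089/EI
Tip deflection under a unit load at B: L³/(3EI) = 443.7/EI.
The prop prevents deflection at B: R_B = δ_0/δ_{BB} = 6089/443.7 = 13.72 kN.
Moment equilibrium about A: M_A = Σ(load moments about A) − R_B·L = 134.2 − 13.72×11 = -16.77 kN·m.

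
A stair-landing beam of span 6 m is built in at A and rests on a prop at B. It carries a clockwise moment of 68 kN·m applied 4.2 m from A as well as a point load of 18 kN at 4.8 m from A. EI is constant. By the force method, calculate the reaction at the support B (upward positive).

R_B = 28.14 kN

Remove the prop at B; the released (primary) structure is a cantilever built in at A.
Primary-structure tip deflection at B by superposition:
  clockwise couple 68 at a = 4.2: M₀a(2L − a)/(2EI) = 1114/EI
  point load 18 at a = 4.8: Pa²(3L − a)/(6EI) = 912.4/EI
  δ_0 = 2026/EI
Tip deflection under a unit load at B: L³/(3EI) = 72/EI.
Compatibility at B: δ_0 − R_B·δ_{BB} = 0, so R_B = 2026/72 = 28.14 kN.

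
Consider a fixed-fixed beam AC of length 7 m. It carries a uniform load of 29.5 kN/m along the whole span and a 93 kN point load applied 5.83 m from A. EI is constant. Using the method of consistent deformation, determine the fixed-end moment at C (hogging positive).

Take the two fixed-end moments M_A, M_C as redundants; the released structure is the simple span AC.
End rotations of the released simple span under the applied load (×1/EI):
  at A: UDL 29.5: wL³/(24EI) = 421.6/EI
  at C: UDL 29.5: wL³/(24EI) = 421.6/EI
  at A: point load 93 at a = 5.83: Pab(L + b)/(6LEI) = 123.4/EI
  at C: point load 93 at a = 5.83: Pab(L + a)/(6LEI) = 193.8/EI
  θ_A0 = 545/EI,  θ_C0 = 615.4/EI
Flexibility coefficients: a unit moment at one end gives L/(3EI) there and L/(6EI) at the far end, so f₁₁ = f₂₂ = 2.333/EI and f₁₂ = f₂₁ = 1.167/EI.
Compatibility — zero rotation at each built-in end:
  2.333 M_A + 1.167 M_C = 545
  1.167 M_A + 2.333 M_C = 615.4
Solving the pair gives M_A = 135.6 kN·m and M_C = 195.9 kN·m (hogging).

M_C = 195.9 kN·m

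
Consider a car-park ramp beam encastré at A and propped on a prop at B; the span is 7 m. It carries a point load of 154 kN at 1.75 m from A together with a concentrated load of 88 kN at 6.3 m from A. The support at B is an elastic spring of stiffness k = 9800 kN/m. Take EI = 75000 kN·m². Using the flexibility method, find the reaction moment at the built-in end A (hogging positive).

M_A = 246 kN·m

Release the roller at B. Primary structure: cantilever fixed at A.
Free-end deflection of the primary structure under the applied loading (downward +):
  point load 154 at a = 1.75: Pa²(3L − a)/(6EI) = 1513/EI
  point load 88 at a = 6.3: Pa²(3L − a)/(6EI) = 8557/EI
  δ_0 = 10070/EI
Tip deflection under a unit load at B: L³/(3EI) = 114.3/EI.
With EI = 75000 kN·m²: δ_0 = 0.13427 m and δ_{BB} = 0.001524 m/kN.
Compatibility — the spring shortens by R_B/k under the reaction it provides: δ_0 − R_B·δ_{BB} = R_B/k. With 1/k = 0.000102 m/kN, R_B = δ_0 / (δ_{BB} + 1/k) = 0.13427 / (0.001524 + 0.000102) = 82.55 kN.
Moment equilibrium about A: M_A = Σ(load moments about A) − R_B·L = 823.9 − 82.55×7 = 246 kN·m.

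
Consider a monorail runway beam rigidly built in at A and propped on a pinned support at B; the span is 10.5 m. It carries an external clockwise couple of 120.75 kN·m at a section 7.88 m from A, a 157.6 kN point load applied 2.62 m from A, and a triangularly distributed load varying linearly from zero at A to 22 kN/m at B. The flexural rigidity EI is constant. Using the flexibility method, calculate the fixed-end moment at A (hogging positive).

M_A = 363.6 kN·m

Release the roller at B. Primary structure: cantilever fixed at A.
Deflection at B on the released cantilever, summing each load's contribution:
  clockwise couple 120.75 at a = 7.88: M₀a(2L − a)/(2EI) = 6242/EI
  point load 157.6 at a = 2.62: Pa²(3L − a)/(6EI) = 5207/EI
  triangular load, peak 22 at the free end: 11w₀L⁴/(120EI) = 24513/EI
  δ_0 = 35962/EI
Flexibility coefficient — unit upward force at B: δ_{BB} = L³/(3EI) = 385.9/EI.
Compatibility at B: δ_0 − R_B·δ_{BB} = 0, so R_B = 35962/385.9 = 93.2 kN.
Moment equilibrium about A: M_A = Σ(load moments about A) − R_B·L = 1342 − 93.2×10.5 = 363.6 kN·m.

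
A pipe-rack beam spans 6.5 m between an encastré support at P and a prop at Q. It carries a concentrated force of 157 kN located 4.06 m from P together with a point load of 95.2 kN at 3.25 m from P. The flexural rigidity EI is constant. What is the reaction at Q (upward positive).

Release the roller at Q. Primary structure: cantilever fixed at P.
Downward deflection at the released point Q due to the loads:
  point load 157 at a = 4.06: Pa²(3L − a)/(6EI) = 6660/EI
  point load 95.2 at a = 3.25: Pa²(3L − a)/(6EI) = 2723/EI
  δ_0 = 9383/EI
Flexibility coefficient — unit upward force at Q: δ_{QQ} = L³/(3EI) = 91.54/EI.
Compatibility at Q: δ_0 − R_Q·δ_{QQ} = 0, so R_Q = 9383/91.54 = 102.5 kN.

R_Q = 102.5 kN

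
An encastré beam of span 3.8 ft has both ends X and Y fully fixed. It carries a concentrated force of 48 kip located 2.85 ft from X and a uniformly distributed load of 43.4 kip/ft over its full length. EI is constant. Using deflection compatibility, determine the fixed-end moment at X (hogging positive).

Release both end moments; the primary structure is a simply-supported span XY with redundants M_X and M_Y.
Simple-span end rotations at X and Y under the given loads:
  at X: point load 48 at a = 2.85: Pab(L + b)/(6LEI) = 27.07/EI
  at Y: point load 48 at a = 2.85: Pab(L + a)/(6LEI) = 37.91/EI
  at X: UDL 43.4: wL³/(24EI) = 99.23/EI
  at Y: UDL 43.4: wL³/(24EI) = 99.23/EI
  θ_X0 = 126.3/EI,  θ_Y0 = 137.1/EI
Flexibility coefficients: a unit moment at one end gives L/(3EI) there and L/(6EI) at the far end, so f₁₁ = f₂₂ = 1.267/EI and f₁₂ = f₂₁ = 0.6333/EI.
Compatibility — zero rotation at each built-in end:
  1.267 M_X + 0.6333 M_Y = 126.3
  0.6333 M_X + 1.267 M_Y = 137.1
Solving the pair gives M_X = 60.77 kip·ft and M_Y = 77.87 kip·ft (hogging).

M_X = 60.77 kip·ft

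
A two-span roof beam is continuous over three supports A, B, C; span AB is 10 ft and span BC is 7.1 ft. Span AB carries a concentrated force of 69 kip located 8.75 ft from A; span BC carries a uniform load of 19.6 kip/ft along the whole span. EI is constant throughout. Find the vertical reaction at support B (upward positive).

Take M_B as the redundant. Released structure: two simple spans AB and BC with a hinge at B.
Rotations at B on the released spans (each span's end-slope, ×1/EI):
  span AB: point load 69 at a = 8.75: Pab(L + a)/(6LEI) = 235.8/EI
  span BC: UDL 19.6: wL³/(24EI) = 292.3/EI
  relative rotation θ_0 = (235.8 + 292.3)/EI = 528.1/EI
A unit hogging moment at B produces rotation L₁/(3EI) + L₂/(3EI) = 5.7/EI.
Slope continuity at B: θ_0 = M_B·5.7/EI, so M_B = 528.1/5.7 = 92.66 kip·ft (hogging).
Span AB, ΣM about A with M_B applied at B: R_B^{AB}·10 = 603.8 + 92.66, so R_B^{AB} = 69.64 kip and R_A = 69 − 69.64 = -0.6405 kip.
Span BC, ΣM about C: R_B^{BC}·7.1 = 494 + 92.66, so R_B^{BC} = 82.63 kip and R_C = 139.2 − 82.63 = 56.53 kip.
R_B = 69.64 + 82.63 = 152.3 kip.

R_B = 152.3 kip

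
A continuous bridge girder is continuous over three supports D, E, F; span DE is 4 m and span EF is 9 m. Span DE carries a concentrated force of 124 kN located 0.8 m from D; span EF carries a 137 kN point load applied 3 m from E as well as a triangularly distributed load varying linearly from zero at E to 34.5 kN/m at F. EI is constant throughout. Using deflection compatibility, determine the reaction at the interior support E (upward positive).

Take M_E as the redundant. Released structure: two simple spans DE and EF with a hinge at E.
Discontinuity in slope at E on the released structure — sum the simple-span end rotations:
  span DE: point load 124 at a = 0.8: Pab(L + a)/(6LEI) = 63.49/EI
  span EF: point load 137 at a = 3: Pab(L + b)/(6LEI) = 685/EI
  span EF: triangular load, peak 34.5: 7w₀L³/(360EI) = 489/EI
  relative rotation θ_0 = (63.49 + 1174)/EI = 1238/EI
A unit hogging moment at E produces rotation L₁/(3EI) + L₂/(3EI) = 4.333/EI.
Compatibility: M_E·(L₁+L₂)/(3EI) = θ_0, giving M_E = 285.6 kN·m (hogging).
Span DE, ΣM about D with M_E applied at E: R_E^{DE}·4 = 99.2 + 285.6, so R_E^{DE} = 96.2 kN and R_D = 124 − 96.2 = 27.8 kN.
Span EF, ΣM about F: R_E^{EF}·9 = 1288 + 285.6, so R_E^{EF} = 174.8 kN and R_F = 292.2 − 174.8 = 117.4 kN.
R_E = 96.2 + 174.8 = 271 kN.

R_E = 271 kN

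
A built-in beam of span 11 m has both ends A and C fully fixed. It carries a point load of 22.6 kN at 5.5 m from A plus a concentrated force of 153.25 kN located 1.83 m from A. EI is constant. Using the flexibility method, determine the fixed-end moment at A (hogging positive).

M_A = 226 kN·m

Release both end moments; the primary structure is a simply-supported span AC with redundants M_A and M_C.
Simple-span end rotations at A and C under the given loads:
  at A: point load 22.6 at a = 5.5: Pab(L + b)/(6LEI) = 170.9/EI
  at C: point load 22.6 at a = 5.5: Pab(L + a)/(6LEI) = 170.9/EI
  at A: point load 153.25 at a = 1.83: Pab(L + b)/(6LEI) = 785.9/EI
  at C: point load 153.25 at a = 1.83: Pab(L + a)/(6LEI) = 499.9/EI
  θ_A0 = 956.8/EI,  θ_C0 = 670.8/EI
Flexibility coefficients: a unit moment at one end gives L/(3EI) there and L/(6EI) at the far end, so f₁₁ = f₂₂ = 3.667/EI and f₁₂ = f₂₁ = 1.833/EI.
Compatibility — zero rotation at each built-in end:
  3.667 M_A + 1.833 M_C = 956.8
  1.833 M_A + 3.667 M_C = 670.8
Solving the pair gives M_A = 226 kN·m and M_C = 69.97 kN·m (hogging).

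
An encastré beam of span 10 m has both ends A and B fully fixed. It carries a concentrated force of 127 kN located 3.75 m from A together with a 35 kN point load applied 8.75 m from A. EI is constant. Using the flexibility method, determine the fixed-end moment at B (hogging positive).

Release both end moments; the primary structure is a simply-supported span AB with redundants M_A and M_B.
Simple-span end rotations at A and B under the given loads:
  at A: point load 127 at a = 3.75: Pab(L + b)/(6LEI) = 806.2/EI
  at B: point load 127 at a = 3.75: Pab(L + a)/(6LEI) = 682.1/EI
  at A: point load 35 at a = 8.75: Pab(L + b)/(6LEI) = 71.78/EI
  at B: point load 35 at a = 8.75: Pab(L + a)/(6LEI) = 119.6/EI
  θ_A0 = 877.9/EI,  θ_B0 = 801.8/EI
Flexibility coefficients: a unit moment at one end gives L/(3EI) there and L/(6EI) at the far end, so f₁₁ = f₂₂ = 3.333/EI and f₁₂ = f₂₁ = 1.667/EI.
Compatibility — zero rotation at each built-in end:
  3.333 M_A + 1.667 M_B = 877.9
  1.667 M_A + 3.333 M_B = 801.8
Solving the pair gives M_A = 190.8 kN·m and M_B = 145.1 kN·m (hogging).

M_B = 145.1 kN·m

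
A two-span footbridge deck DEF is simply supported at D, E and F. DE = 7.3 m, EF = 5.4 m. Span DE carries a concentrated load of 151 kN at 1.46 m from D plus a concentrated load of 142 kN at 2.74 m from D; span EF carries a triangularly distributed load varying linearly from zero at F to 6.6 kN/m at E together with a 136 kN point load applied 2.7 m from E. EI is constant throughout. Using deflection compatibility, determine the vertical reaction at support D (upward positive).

Release continuity at E by inserting a hinge; the redundant is the internal moment M_E. The primary structure is two simply-supported spans DE and EF.
Rotations at E on the released spans (each span's end-slope, ×1/EI):
  span DE: point load 151 at a = 1.46: Pab(L + a)/(6LEI) = 257.5/EI
  span DE: point load 142 at a = 2.74: Pab(L + a)/(6LEI) = 406.7/EI
  span EF: triangular load, peak 6.6: w₀L³/(45EI) = 23.09/EI
  span EF: point load 136 at a = 2.7: Pab(L + b)/(6LEI) = 247.9/EI
  relative rotation θ_0 = (664.2 + 271)/EI = 935.1/EI
A unit hogging moment at E produces rotation L₁/(3EI) + L₂/(3EI) = 4.233/EI.
Slope continuity at E: θ_0 = M_E·4.233/EI, so M_E = 935.1/4.233 = 220.9 kN·m (hogging).
Span DE, ΣM about D with M_E applied at E: R_E^{DE}·7.3 = 609.5 + 220.9, so R_E^{DE} = 113.8 kN and R_D = 293 − 113.8 = 179.2 kN.

R_D = 179.2 kN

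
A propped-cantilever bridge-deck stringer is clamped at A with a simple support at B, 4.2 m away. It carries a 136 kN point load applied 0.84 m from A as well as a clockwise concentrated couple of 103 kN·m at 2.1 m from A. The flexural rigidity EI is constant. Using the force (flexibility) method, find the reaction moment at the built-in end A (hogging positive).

M_A = 69.38 kN·m

Choose R_B as the redundant. The primary structure is the cantilever fixed at A.
Primary-structure tip deflection at B by superposition:
  point load 136 at a = 0.84: Pa²(3L − a)/(6EI) = 188.1/EI
  clockwise couple 103 at a = 2.1: M₀a(2L − a)/(2EI) = 681.3/EI
  δ_0 = 869.4/EI
Flexibility coefficient — unit upward force at B: δ_{BB} = L³/(3EI) = 24.7/EI.
The prop prevents deflection at B: R_B = δ_0/δ_{BB} = 869.4/24.7 = 35.21 kN.
Moment equilibrium about A: M_A = Σ(load moments about A) − R_B·L = 217.2 − 35.21×4.2 = 69.38 kN·m.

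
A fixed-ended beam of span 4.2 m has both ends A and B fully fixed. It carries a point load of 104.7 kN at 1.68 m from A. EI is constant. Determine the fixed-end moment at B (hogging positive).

Release both end moments; the primary structure is a simply-supported span AB with redundants M_A and M_B.
End rotations of the released simple span under the applied load (×1/EI):
  at A: point load 104.7 at a = 1.68: Pab(L + b)/(6LEI) = 118.2/EI
  at B: point load 104.7 at a = 1.68: Pab(L + a)/(6LEI) = 103.4/EI
  θ_A0 = 118.2/EI,  θ_B0 = 103.4/EI
Flexibility coefficients: a unit moment at one end gives L/(3EI) there and L/(6EI) at the far end, so f₁₁ = f₂₂ = 1.4/EI and f₁₂ = f₂₁ = 0.7/EI.
Compatibility — zero rotation at each built-in end:
  1.4 M_A + 0.7 M_B = 118.2
  0.7 M_A + 1.4 M_B = 103.4
Solving the pair gives M_A = 63.32 kN·m and M_B = 42.22 kN·m (hogging).

M_B = 42.22 kN·m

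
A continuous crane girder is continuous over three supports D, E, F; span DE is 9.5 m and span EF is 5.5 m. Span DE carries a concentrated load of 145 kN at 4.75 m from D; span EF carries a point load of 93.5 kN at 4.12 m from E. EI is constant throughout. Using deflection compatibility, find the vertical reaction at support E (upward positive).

R_E = 149.3 kN

Take M_E as the redundant. Released structure: two simple spans DE and EF with a hinge at E.
Discontinuity in slope at E on the released structure — sum the simple-span end rotations:
  span DE: point load 145 at a = 4.75: Pab(L + a)/(6LEI) = 817.9/EI
  span EF: point load 93.5 at a = 4.12: Pab(L + b)/(6LEI) = 110.8/EI
  relative rotation θ_0 = (817.9 + 110.8)/EI = 928.7/EI
A unit hogging moment at E produces rotation L₁/(3EI) + L₂/(3EI) = 5/EI.
Compatibility: M_E·(L₁+L₂)/(3EI) = θ_0, giving M_E = 185.7 kN·m (hogging).
Span DE, ΣM about D with M_E applied at E: R_E^{DE}·9.5 = 688.8 + 185.7, so R_E^{DE} = 92.05 kN and R_D = 145 − 92.05 = 52.95 kN.
Span EF, ΣM about F: R_E^{EF}·5.5 = 129 + 185.7, so R_E^{EF} = 57.23 kN and R_F = 93.5 − 57.23 = 36.27 kN.
R_E = 92.05 + 57.23 = 149.3 kN.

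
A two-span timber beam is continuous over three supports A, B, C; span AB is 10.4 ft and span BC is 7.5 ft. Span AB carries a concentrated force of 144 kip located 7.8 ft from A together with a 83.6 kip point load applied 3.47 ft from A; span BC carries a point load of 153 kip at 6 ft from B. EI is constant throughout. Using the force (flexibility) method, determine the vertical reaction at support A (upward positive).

Release continuity at B by inserting a hinge; the redundant is the internal moment M_B. The primary structure is two simply-supported spans AB and BC.
Rotations at B on the released spans (each span's end-slope, ×1/EI):
  span AB: point load 144 at a = 7.8: Pab(L + a)/(6LEI) = 851.8/EI
  span AB: point load 83.6 at a = 3.47: Pab(L + a)/(6LEI) = 446.8/EI
  span BC: point load 153 at a = 6: Pab(L + b)/(6LEI) = 275.4/EI
  relative rotation θ_0 = (1299 + 275.4)/EI = 1574/EI
A unit hogging moment at B produces rotation L₁/(3EI) + L₂/(3EI) = 5.967/EI.
Compatibility: M_B·(L₁+L₂)/(3EI) = θ_0, giving M_B = 263.8 kip·ft (hogging).
Span AB, ΣM about A with M_B applied at B: R_B^{AB}·10.4 = 1413 + 263.8, so R_B^{AB} = 161.3 kip and R_A = 227.6 − 161.3 = 66.34 kip.

R_A = 66.34 kip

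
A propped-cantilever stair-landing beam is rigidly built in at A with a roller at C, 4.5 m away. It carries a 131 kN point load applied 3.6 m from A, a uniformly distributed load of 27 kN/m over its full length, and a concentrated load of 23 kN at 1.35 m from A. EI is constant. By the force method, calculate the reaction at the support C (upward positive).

R_C = 140.6 kN

Take the reaction at C as the redundant and release it; the primary structure is a cantilever fixed at A.
Primary-structure tip deflection at C by superposition:
  point load 131 at a = 3.6: Pa²(3L − a)/(6EI) = 2801/EI
  UDL 27: wL⁴/(8EI) = 1384/EI
  point load 23 at a = 1.35: Pa²(3L − a)/(6EI) = 84.88/EI
  δ_0 = 4270/EI
Tip deflection under a unit load at C: L³/(3EI) = 30.38/EI.
Compatibility at C: δ_0 − R_C·δ_{CC} = 0, so R_C = 4270/30.38 = 140.6 kN.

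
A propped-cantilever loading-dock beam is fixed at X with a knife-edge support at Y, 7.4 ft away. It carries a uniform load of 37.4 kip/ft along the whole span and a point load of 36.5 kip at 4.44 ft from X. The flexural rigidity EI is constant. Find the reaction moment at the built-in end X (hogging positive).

M_X = 301.4 kip·ft

Remove the prop at Y; the released (primary) structure is a cantilever built in at X.
Primary-structure tip deflection at Y by superposition:
  UDL 37.4: wL⁴/(8EI) = 14019/EI
  point load 36.5 at a = 4.44: Pa²(3L − a)/(6EI) = 2130/EI
  δ_0 = 16149/EI
Flexibility coefficient — unit upward force at Y: δ_{YY} = L³/(3EI) = 135.1/EI.
The prop prevents deflection at Y: R_Y = δ_0/δ_{YY} = 16149/135.1 = 119.6 kip.
Moment equilibrium about X: M_X = Σ(load moments about X) − R_Y·L = 1186 − 119.6×7.4 = 301.4 kip·ft.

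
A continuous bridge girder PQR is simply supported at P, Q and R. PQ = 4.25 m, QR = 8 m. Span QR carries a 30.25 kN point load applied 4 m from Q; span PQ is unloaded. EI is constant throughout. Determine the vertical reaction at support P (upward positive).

R_P = -6.972 kN

Take M_Q as the redundant. Released structure: two simple spans PQ and QR with a hinge at Q.
Discontinuity in slope at Q on the released structure — sum the simple-span end rotations:
  span QR: point load 30.25 at a = 4: Pab(L + b)/(6LEI) = 121/EI
  relative rotation θ_0 = (0 + 121)/EI = 121/EI
A unit hogging moment at Q produces rotation L₁/(3EI) + L₂/(3EI) = 4.083/EI.
Slope continuity at Q: θ_0 = M_Q·4.083/EI, so M_Q = 121/4.083 = 29.63 kN·m (hogging).
Span PQ, ΣM about P with M_Q applied at Q: R_Q^{PQ}·4.25 = 0 + 29.63, so R_Q^{PQ} = 6.972 kN and R_P = 0 − 6.972 = -6.972 kN.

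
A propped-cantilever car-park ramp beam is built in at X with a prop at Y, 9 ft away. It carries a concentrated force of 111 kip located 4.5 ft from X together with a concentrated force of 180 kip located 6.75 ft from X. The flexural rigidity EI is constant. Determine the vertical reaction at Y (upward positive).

R_Y = 148.6 kip

Release the roller at Y. Primary structure: cantilever fixed at X.
Free-end deflection of the primary structure under the applied loading (downward +):
  point load 111 at a = 4.5: Pa²(3L − a)/(6EI) = 8429/EI
  point load 180 at a = 6.75: Pa²(3L − a)/(6EI) = 27679/EI
  δ_0 = 36108/EI
Tip deflection under a unit load at Y: L³/(3EI) = 243/EI.
The prop prevents deflection at Y: R_Y = δ_0/δ_{YY} = 36108/243 = 148.6 kip.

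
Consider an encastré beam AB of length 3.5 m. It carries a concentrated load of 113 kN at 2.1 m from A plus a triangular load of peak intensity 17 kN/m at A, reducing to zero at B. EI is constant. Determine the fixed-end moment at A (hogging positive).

Take the two fixed-end moments M_A, M_B as redundants; the released structure is the simple span AB.
End rotations of the released simple span under the applied load (×1/EI):
  at A: point load 113 at a = 2.1: Pab(L + b)/(6LEI) = 77.52/EI
  at B: point load 113 at a = 2.1: Pab(L + a)/(6LEI) = 88.59/EI
  at A: triangular load, peak 17: w₀L³/(45EI) = 16.2/EI
  at B: triangular load, peak 17: 7w₀L³/(360EI) = 14.17/EI
  θ_A0 = 93.72/EI,  θ_B0 = 102.8/EI
Flexibility coefficients: a unit moment at one end gives L/(3EI) there and L/(6EI) at the far end, so f₁₁ = f₂₂ = 1.167/EI and f₁₂ = f₂₁ = 0.5833/EI.
Compatibility — zero rotation at each built-in end:
  1.167 M_A + 0.5833 M_B = 93.72
  0.5833 M_A + 1.167 M_B = 102.8
Solving the pair gives M_A = 48.38 kN·m and M_B = 63.89 kN·m (hogging).

M_A = 48.38 kN·m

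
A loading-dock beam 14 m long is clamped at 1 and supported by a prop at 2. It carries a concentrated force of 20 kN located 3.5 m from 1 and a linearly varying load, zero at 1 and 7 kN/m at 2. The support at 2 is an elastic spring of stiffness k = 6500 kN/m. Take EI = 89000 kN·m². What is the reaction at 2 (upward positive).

R_2 = 28.25 kN

Choose R_2 as the redundant. The primary structure is the cantilever fixed at 1.
Downward deflection at the released point 2 due to the loads:
  point load 20 at a = 3.5: Pa²(3L − a)/(6EI) = 1572/EI
  triangular load, peak 7 at the free end: 11w₀L⁴/(120EI) = 24650/EI
  δ_0 = 26222/EI
Tip deflection under a unit load at 2: L³/(3EI) = 914.7/EI.
With EI = 89000 kN·m²: δ_0 = 0.29463 m and δ_{22} = 0.010277 m/kN.
Compatibility — the spring shortens by R_2/k under the reaction it provides: δ_0 − R_2·δ_{22} = R_2/k. With 1/k = 0.000154 m/kN, R_2 = δ_0 / (δ_{22} + 1/k) = 0.29463 / (0.010277 + 0.000154) = 28.25 kN.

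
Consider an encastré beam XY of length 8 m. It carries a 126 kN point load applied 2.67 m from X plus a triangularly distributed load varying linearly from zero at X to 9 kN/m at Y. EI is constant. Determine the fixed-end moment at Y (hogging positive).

M_Y = 103.6 kN·m

Release both end moments; the primary structure is a simply-supported span XY with redundants M_X and M_Y.
End rotations of the released simple span under the applied load (×1/EI):
  at X: point load 126 at a = 2.67: Pab(L + b)/(6LEI) = 498/EI
  at Y: point load 126 at a = 2.67: Pab(L + a)/(6LEI) = 398.6/EI
  at X: triangular load, peak 9: 7w₀L³/(360EI) = 89.6/EI
  at Y: triangular load, peak 9: w₀L³/(45EI) = 102.4/EI
  θ_X0 = 587.6/EI,  θ_Y0 = 501/EI
Flexibility coefficients: a unit moment at one end gives L/(3EI) there and L/(6EI) at the far end, so f₁₁ = f₂₂ = 2.667/EI and f₁₂ = f₂₁ = 1.333/EI.
Compatibility — zero rotation at each built-in end:
  2.667 M_X + 1.333 M_Y = 587.6
  1.333 M_X + 2.667 M_Y = 501
Solving the pair gives M_X = 168.5 kN·m and M_Y = 103.6 kN·m (hogging).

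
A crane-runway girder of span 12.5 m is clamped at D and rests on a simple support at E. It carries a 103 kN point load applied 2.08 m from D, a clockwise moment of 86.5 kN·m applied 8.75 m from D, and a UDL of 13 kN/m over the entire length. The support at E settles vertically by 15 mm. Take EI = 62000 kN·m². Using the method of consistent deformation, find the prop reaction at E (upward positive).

Remove the prop at E; the released (primary) structure is a cantilever built in at D.
Primary-structure tip deflection at E by superposition:
  point load 103 at a = 2.08: Pa²(3L − a)/(6EI) = 2631/EI
  clockwise couple 86.5 at a = 8.75: M₀a(2L − a)/(2EI) = 6150/EI
  UDL 13: wL⁴/(8EI) = 39673/EI
  δ_0 = 48453/EI
Flexibility coefficient — unit upward force at E: δ_{EE} = L³/(3EI) = 651/EI.
With EI = 62000 kN·m²: δ_0 = 0.7815 m and δ_{EE} = 0.010501 m/kN.
Compatibility — the beam at E must follow the support down by 0.015 m: δ_0 − R_E·δ_{EE} = 0.015, so R_E = (0.7815 − 0.015)/0.010501 = 73 kN.

R_E = 73 kN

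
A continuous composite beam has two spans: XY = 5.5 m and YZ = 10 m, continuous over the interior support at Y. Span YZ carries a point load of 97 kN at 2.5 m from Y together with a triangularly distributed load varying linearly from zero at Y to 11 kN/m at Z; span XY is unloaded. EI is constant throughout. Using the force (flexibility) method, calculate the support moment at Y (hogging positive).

Take M_Y as the redundant. Released structure: two simple spans XY and YZ with a hinge at Y.
End slopes at the hinge Y, treating each span as simply supported:
  span YZ: point load 97 at a = 2.5: Pab(L + b)/(6LEI) = 530.5/EI
  span YZ: triangular load, peak 11: 7w₀L³/(360EI) = 213.9/EI
  relative rotation θ_0 = (0 + 744.4)/EI = 744.4/EI
A unit hogging moment at Y produces rotation L₁/(3EI) + L₂/(3EI) = 5.167/EI.
Slope continuity at Y: θ_0 = M_Y·5.167/EI, so M_Y = 744.4/5.167 = 144.1 kN·m (hogging).

M_Y = 144.1 kN·m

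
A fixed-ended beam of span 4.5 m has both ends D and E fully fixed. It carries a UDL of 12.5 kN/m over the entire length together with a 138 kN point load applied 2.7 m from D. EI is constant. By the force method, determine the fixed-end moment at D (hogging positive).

Release both end moments; the primary structure is a simply-supported span DE with redundants M_D and M_E.
Simple-span end rotations at D and E under the given loads:
  at D: UDL 12.5: wL³/(24EI) = 47.46/EI
  at E: UDL 12.5: wL³/(24EI) = 47.46/EI
  at D: point load 138 at a = 2.7: Pab(L + b)/(6LEI) = 156.5/EI
  at E: point load 138 at a = 2.7: Pab(L + a)/(6LEI) = 178.8/EI
  θ_D0 = 204/EI,  θ_E0 = 226.3/EI
Flexibility coefficients: a unit moment at one end gives L/(3EI) there and L/(6EI) at the far end, so f₁₁ = f₂₂ = 1.5/EI and f₁₂ = f₂₁ = 0.75/EI.
Compatibility — zero rotation at each built-in end:
  1.5 M_D + 0.75 M_E = 204
  0.75 M_D + 1.5 M_E = 226.3
Solving the pair gives M_D = 80.71 kN·m and M_E = 110.5 kN·m (hogging).

M_D = 80.71 kN·m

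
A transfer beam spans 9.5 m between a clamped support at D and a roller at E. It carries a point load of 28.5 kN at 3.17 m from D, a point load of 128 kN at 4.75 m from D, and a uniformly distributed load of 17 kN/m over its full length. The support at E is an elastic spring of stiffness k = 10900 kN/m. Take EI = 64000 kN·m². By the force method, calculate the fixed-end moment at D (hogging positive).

M_D = 490 kN·m

Remove the prop at E; the released (primary) structure is a cantilever built in at D.
Free-end deflection of the primary structure under the applied loading (downward +):
  point load 28.5 at a = 3.17: Pa²(3L − a)/(6EI) = 1209/EI
  point load 128 at a = 4.75: Pa²(3L − a)/(6EI) = 11432/EI
  UDL 17: wL⁴/(8EI) = 17308/EI
  δ_0 = 29949/EI
Tip deflection under a unit load at E: L³/(3EI) = 285.8/EI.
With EI = 64000 kN·m²: δ_0 = 0.46795 m and δ_{EE} = 0.004465 m/kN.
Compatibility — the spring shortens by R_E/k under the reaction it provides: δ_0 − R_E·δ_{EE} = R_E/k. With 1/k = 0.000092 m/kN, R_E = δ_0 / (δ_{EE} + 1/k) = 0.46795 / (0.004465 + 0.000092) = 102.7 kN.
Moment equilibrium about D: M_D = Σ(load moments about D) − R_E·L = 1465 − 102.7×9.5 = 490 kN·m.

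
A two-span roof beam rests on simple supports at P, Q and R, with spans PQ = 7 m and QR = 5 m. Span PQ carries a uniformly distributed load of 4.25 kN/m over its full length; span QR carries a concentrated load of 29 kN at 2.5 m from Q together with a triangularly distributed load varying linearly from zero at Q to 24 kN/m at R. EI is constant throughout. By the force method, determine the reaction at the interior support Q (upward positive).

R_Q = 63.47 kN

Insert a hinge at Q; M_Q is the redundant, and each span becomes simply supported.
Rotations at Q on the released spans (each span's end-slope, ×1/EI):
  span PQ: UDL 4.25: wL³/(24EI) = 60.74/EI
  span QR: point load 29 at a = 2.5: Pab(L + b)/(6LEI) = 45.31/EI
  span QR: triangular load, peak 24: 7w₀L³/(360EI) = 58.33/EI
  relative rotation θ_0 = (60.74 + 103.6)/EI = 164.4/EI
A unit hogging moment at Q produces rotation L₁/(3EI) + L₂/(3EI) = 4/EI.
Compatibility: M_Q·(L₁+L₂)/(3EI) = θ_0, giving M_Q = 41.1 kN·m (hogging).
Span PQ, ΣM about P with M_Q applied at Q: R_Q^{PQ}·7 = 104.1 + 41.1, so R_Q^{PQ} = 20.75 kN and R_P = 29.75 − 20.75 = 9.004 kN.
Span QR, ΣM about R: R_Q^{QR}·5 = 172.5 + 41.1, so R_Q^{QR} = 42.72 kN and R_R = 89 − 42.72 = 46.28 kN.
R_Q = 20.75 + 42.72 = 63.47 kN.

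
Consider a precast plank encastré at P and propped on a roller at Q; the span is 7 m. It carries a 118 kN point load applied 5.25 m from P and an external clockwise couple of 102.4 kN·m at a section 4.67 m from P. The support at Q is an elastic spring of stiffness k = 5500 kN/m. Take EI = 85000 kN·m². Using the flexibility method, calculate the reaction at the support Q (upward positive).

R_Q = 82.97 kN

Choose R_Q as the redundant. The primary structure is the cantilever fixed at P.
Primary-structure tip deflection at Q by superposition:
  point load 118 at a = 5.25: Pa²(3L − a)/(6EI) = 8537/EI
  clockwise couple 102.4 at a = 4.67: M₀a(2L − a)/(2EI) = 2231/EI
  δ_0 = 10768/EI
Flexibility coefficient — unit upward force at Q: δ_{QQ} = L³/(3EI) = 114.3/EI.
With EI = 85000 kN·m²: δ_0 = 0.12669 m and δ_{QQ} = 0.001345 m/kN.
Compatibility — the spring shortens by R_Q/k under the reaction it provides: δ_0 − R_Q·δ_{QQ} = R_Q/k. With 1/k = 0.000182 m/kN, R_Q = δ_0 / (δ_{QQ} + 1/k) = 0.12669 / (0.001345 + 0.000182) = 82.97 kN.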